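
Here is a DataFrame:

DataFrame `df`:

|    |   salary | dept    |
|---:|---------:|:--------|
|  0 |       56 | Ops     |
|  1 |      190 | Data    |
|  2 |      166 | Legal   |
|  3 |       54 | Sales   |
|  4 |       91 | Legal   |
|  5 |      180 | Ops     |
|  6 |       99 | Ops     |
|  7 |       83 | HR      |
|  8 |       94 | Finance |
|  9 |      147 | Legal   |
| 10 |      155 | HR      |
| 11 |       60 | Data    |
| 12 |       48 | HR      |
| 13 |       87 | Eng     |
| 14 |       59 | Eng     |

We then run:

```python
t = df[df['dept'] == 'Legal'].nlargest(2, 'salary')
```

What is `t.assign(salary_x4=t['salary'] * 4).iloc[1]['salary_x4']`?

filter rows where dept == 'Legal':
   salary   dept
2     166  Legal
4      91  Legal
9     147  Legal
take 2 rows with largest salary:
   salary   dept
2     166  Legal
9     147  Legal
add column salary_x4 = t['salary'] * 4:
   salary   dept  salary_x4
2     166  Legal        664
9     147  Legal        588
Then the value at position 1, column 'salary_x4': 588

588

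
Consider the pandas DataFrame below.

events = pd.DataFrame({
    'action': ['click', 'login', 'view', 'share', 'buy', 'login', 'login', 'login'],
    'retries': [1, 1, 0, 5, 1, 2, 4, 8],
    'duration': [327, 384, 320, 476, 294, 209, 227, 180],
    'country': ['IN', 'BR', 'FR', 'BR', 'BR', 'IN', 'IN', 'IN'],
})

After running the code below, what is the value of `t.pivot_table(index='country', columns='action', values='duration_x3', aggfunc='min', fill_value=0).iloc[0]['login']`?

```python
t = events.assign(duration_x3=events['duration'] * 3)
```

1152

add column duration_x3 = events['duration'] * 3:
  action  retries  duration country  duration_x3
0  click        1       327      IN          981
1  login        1       384      BR         1152
2   view        0       320      FR          960
3  share        5       476      BR         1428
4    buy        1       294      BR          882
5  login        2       209      IN          627
6  login        4       227      IN          681
7  login        8       180      IN          540
pivot: rows=country, cols=action, min(duration_x3):
action   buy  click  login  share  view
country                                
BR       882      0   1152   1428     0
FR         0      0      0      0   960
IN         0    981    540      0     0
value at position 0, column 'login' → 1152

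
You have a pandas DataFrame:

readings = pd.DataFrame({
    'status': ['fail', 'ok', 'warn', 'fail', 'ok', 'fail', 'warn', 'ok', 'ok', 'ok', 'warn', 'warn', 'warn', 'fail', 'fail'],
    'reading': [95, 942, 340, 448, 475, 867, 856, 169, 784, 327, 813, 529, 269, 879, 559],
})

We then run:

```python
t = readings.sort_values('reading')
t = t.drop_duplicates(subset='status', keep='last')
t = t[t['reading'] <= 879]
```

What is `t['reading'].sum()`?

1735

sort by reading:
   status  reading
0    fail       95
7      ok      169
12   warn      269
9      ok      327
2    warn      340
3    fail      448
4      ok      475
11   warn      529
14   fail      559
8      ok      784
10   warn      813
6    warn      856
5    fail      867
13   fail      879
1      ok      942
drop duplicate status (keep=last):
   status  reading
6    warn      856
13   fail      879
1      ok      942
filter rows where reading <= 879:
   status  reading
6    warn      856
13   fail      879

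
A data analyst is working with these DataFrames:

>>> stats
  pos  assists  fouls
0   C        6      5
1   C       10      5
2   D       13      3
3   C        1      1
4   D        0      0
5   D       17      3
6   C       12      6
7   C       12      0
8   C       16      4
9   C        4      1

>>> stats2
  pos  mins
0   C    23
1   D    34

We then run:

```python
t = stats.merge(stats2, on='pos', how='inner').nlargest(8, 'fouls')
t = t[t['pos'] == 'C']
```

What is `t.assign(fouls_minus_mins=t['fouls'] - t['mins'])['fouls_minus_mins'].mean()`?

-19.3333333333

merge on 'pos' (how='inner') → 10 rows:
  pos  assists  fouls  mins
0   C        6      5    23
1   C       10      5    23
2   D       13      3    34
3   C        1      1    23
4   D        0      0    34
5   D       17      3    34
6   C       12      6    23
7   C       12      0    23
8   C       16      4    23
9   C        4      1    23
take 8 rows with largest fouls:
  pos  assists  fouls  mins
6   C       12      6    23
0   C        6      5    23
1   C       10      5    23
8   C       16      4    23
2   D       13      3    34
5   D       17      3    34
3   C        1      1    23
9   C        4      1    23
filter rows where pos == 'C':
  pos  assists  fouls  mins
6   C       12      6    23
0   C        6      5    23
1   C       10      5    23
8   C       16      4    23
3   C        1      1    23
9   C        4      1    23
add column fouls_minus_mins = t['fouls'] - t['mins']:
  pos  assists  fouls  mins  fouls_minus_mins
6   C       12      6    23               -17
0   C        6      5    23               -18
1   C       10      5    23               -18
8   C       16      4    23               -19
3   C        1      1    23               -22
9   C        4      1    23               -22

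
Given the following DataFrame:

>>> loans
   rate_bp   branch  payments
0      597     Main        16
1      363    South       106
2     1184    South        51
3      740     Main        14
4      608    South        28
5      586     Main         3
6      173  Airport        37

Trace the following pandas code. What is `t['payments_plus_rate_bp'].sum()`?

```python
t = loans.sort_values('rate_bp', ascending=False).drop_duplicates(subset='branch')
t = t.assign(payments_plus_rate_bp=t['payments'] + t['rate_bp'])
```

sort by rate_bp descending:
   rate_bp   branch  payments
2     1184    South        51
3      740     Main        14
4      608    South        28
0      597     Main        16
5      586     Main         3
1      363    South       106
6      173  Airport        37
drop duplicate branch (keep=first):
   rate_bp   branch  payments
2     1184    South        51
3      740     Main        14
6      173  Airport        37
add column payments_plus_rate_bp = t['payments'] + t['rate_bp']:
   rate_bp   branch  payments  payments_plus_rate_bp
2     1184    South        51                   1235
3      740     Main        14                    754
6      173  Airport        37                    210
Finally, sum of column 'payments_plus_rate_bp' = 2199.

2199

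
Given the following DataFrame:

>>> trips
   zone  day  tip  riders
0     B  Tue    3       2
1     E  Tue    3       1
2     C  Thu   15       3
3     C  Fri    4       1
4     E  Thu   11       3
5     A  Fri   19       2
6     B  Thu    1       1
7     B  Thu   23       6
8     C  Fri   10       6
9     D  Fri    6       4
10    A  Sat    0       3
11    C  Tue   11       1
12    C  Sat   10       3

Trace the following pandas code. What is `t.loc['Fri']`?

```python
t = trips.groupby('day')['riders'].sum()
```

13

group by day, sum of riders:
day
Fri    13
Sat     6
Thu    13
Tue     4
Name: riders, dtype: int64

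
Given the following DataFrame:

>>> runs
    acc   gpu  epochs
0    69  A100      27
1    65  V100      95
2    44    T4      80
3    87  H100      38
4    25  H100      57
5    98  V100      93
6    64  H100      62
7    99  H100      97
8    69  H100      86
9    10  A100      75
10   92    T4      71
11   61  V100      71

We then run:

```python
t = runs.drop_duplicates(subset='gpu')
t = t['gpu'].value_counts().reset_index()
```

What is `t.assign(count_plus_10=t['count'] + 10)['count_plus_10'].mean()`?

11.0

drop duplicate gpu (keep=first):
   acc   gpu  epochs
0   69  A100      27
1   65  V100      95
2   44    T4      80
3   87  H100      38
value_counts of gpu:
gpu
A100    1
V100    1
T4      1
H100    1
Name: count, dtype: int64
reset_index():
    gpu  count
0  A100      1
1  V100      1
2    T4      1
3  H100      1
add column count_plus_10 = t['count'] + 10:
    gpu  count  count_plus_10
0  A100      1             11
1  V100      1             11
2    T4      1             11
3  H100      1             11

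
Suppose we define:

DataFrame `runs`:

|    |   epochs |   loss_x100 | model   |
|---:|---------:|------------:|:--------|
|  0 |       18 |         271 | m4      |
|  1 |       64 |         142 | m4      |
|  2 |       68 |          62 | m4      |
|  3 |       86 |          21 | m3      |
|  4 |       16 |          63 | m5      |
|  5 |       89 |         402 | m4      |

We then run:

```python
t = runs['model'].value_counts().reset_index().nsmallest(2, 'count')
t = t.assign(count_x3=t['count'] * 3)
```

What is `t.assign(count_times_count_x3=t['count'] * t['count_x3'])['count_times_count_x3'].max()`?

3

value_counts of model:
model
m4    4
m3    1
m5    1
Name: count, dtype: int64
reset_index():
  model  count
0    m4      4
1    m3      1
2    m5      1
take 2 rows with smallest count:
  model  count
1    m3      1
2    m5      1
add column count_x3 = t['count'] * 3:
  model  count  count_x3
1    m3      1         3
2    m5      1         3
add column count_times_count_x3 = t['count'] * t['count_x3']:
  model  count  count_x3  count_times_count_x3
1    m3      1         3                     3
2    m5      1         3                     3
Then the max of column 'count_times_count_x3': 3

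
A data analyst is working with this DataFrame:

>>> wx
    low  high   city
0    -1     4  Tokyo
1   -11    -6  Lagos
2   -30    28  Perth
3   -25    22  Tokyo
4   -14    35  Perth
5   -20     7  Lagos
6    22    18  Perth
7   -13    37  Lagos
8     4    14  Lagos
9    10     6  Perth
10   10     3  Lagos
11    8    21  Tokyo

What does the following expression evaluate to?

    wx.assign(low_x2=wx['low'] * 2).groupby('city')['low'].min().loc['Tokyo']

-25

add column low_x2 = wx['low'] * 2:
    low  high   city  low_x2
0    -1     4  Tokyo      -2
1   -11    -6  Lagos     -22
2   -30    28  Perth     -60
3   -25    22  Tokyo     -50
4   -14    35  Perth     -28
5   -20     7  Lagos     -40
6    22    18  Perth      44
7   -13    37  Lagos     -26
8     4    14  Lagos       8
9    10     6  Perth      20
10   10     3  Lagos      20
11    8    21  Tokyo      16
group by city, min of low:
city
Lagos   -20
Perth   -30
Tokyo   -25
Name: low, dtype: int64
The value at index 'Tokyo' is -25.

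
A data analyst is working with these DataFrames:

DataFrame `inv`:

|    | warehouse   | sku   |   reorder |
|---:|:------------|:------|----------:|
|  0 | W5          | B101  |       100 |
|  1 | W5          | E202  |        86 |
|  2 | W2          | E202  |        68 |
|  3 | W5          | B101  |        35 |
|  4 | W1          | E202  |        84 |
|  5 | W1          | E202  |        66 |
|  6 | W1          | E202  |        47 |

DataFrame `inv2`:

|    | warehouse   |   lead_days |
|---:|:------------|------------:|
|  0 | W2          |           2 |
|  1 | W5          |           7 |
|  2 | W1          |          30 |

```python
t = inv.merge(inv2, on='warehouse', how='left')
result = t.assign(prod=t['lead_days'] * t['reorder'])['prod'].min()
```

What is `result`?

136

merge on 'warehouse' (how='left') → 7 rows:
  warehouse   sku  reorder  lead_days
0        W5  B101      100          7
1        W5  E202       86          7
2        W2  E202       68          2
3        W5  B101       35          7
4        W1  E202       84         30
5        W1  E202       66         30
6        W1  E202       47         30
add column prod = t['lead_days'] * t['reorder']:
  warehouse   sku  reorder  lead_days  prod
0        W5  B101      100          7   700
1        W5  E202       86          7   602
2        W2  E202       68          2   136
3        W5  B101       35          7   245
4        W1  E202       84         30  2520
5        W1  E202       66         30  1980
6        W1  E202       47         30  1410
Taking the min of column 'prod' gives 136.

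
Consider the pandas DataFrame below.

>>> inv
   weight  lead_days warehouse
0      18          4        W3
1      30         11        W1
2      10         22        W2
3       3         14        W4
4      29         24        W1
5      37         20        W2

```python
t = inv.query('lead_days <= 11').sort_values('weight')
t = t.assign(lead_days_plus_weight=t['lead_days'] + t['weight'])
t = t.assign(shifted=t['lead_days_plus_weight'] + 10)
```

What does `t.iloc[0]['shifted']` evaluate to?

filter rows where lead_days <= 11:
   weight  lead_days warehouse
0      18          4        W3
1      30         11        W1
sort by weight:
   weight  lead_days warehouse
0      18          4        W3
1      30         11        W1
add column lead_days_plus_weight = t['lead_days'] + t['weight']:
   weight  lead_days warehouse  lead_days_plus_weight
0      18          4        W3                     22
1      30         11        W1                     41
add column shifted = t['lead_days_plus_weight'] + 10:
   weight  lead_days warehouse  lead_days_plus_weight  shifted
0      18          4        W3                     22       32
1      30         11        W1                     41       51
Then the value at position 0, column 'shifted': 32

32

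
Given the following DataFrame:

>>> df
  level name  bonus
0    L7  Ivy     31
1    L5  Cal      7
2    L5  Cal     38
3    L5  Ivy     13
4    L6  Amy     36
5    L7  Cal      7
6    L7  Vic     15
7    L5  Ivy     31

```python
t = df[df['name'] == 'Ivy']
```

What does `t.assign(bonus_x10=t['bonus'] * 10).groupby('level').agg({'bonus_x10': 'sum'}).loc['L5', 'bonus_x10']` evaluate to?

filter rows where name == 'Ivy':
  level name  bonus
0    L7  Ivy     31
3    L5  Ivy     13
7    L5  Ivy     31
add column bonus_x10 = t['bonus'] * 10:
  level name  bonus  bonus_x10
0    L7  Ivy     31        310
3    L5  Ivy     13        130
7    L5  Ivy     31        310
group by level, sum of bonus_x10:
       bonus_x10
level           
L5           440
L7           310
The value at row 'L5', column 'bonus_x10' is 440.

440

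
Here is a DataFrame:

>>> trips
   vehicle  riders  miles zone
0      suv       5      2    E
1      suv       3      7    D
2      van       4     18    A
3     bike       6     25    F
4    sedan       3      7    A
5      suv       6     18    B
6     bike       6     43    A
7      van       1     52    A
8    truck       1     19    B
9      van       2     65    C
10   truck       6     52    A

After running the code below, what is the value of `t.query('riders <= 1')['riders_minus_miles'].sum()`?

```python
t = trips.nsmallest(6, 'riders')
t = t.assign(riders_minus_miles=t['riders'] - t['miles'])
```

-69

take 6 rows with smallest riders:
  vehicle  riders  miles zone
7     van       1     52    A
8   truck       1     19    B
9     van       2     65    C
1     suv       3      7    D
4   sedan       3      7    A
2     van       4     18    A
add column riders_minus_miles = t['riders'] - t['miles']:
  vehicle  riders  miles zone  riders_minus_miles
7     van       1     52    A                 -51
8   truck       1     19    B                 -18
9     van       2     65    C                 -63
1     suv       3      7    D                  -4
4   sedan       3      7    A                  -4
2     van       4     18    A                 -14
filter rows where riders <= 1:
  vehicle  riders  miles zone  riders_minus_miles
7     van       1     52    A                 -51
8   truck       1     19    B                 -18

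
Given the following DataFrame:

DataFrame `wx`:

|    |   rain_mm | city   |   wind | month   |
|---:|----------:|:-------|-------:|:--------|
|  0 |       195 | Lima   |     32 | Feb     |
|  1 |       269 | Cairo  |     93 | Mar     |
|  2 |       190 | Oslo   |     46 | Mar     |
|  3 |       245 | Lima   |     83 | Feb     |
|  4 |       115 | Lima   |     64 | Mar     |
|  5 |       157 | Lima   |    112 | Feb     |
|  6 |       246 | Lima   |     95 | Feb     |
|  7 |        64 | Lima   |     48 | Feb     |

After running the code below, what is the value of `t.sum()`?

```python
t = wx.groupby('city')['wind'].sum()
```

group by city, sum of wind:
city
Cairo     93
Lima     434
Oslo      46
Name: wind, dtype: int64
The sum of the resulting series is 573.

573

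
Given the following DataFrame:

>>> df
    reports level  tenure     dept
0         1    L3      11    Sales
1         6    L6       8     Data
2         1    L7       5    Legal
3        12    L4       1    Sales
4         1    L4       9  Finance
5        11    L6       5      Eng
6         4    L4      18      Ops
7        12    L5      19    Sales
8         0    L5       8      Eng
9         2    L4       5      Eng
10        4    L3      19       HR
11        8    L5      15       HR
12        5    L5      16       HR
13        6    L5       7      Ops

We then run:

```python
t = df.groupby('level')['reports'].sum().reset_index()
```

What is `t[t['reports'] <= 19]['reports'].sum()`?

group by level, sum of reports:
level
L3     5
L4    19
L5    31
L6    17
L7     1
Name: reports, dtype: int64
reset_index():
  level  reports
0    L3        5
1    L4       19
2    L5       31
3    L6       17
4    L7        1
filter rows where reports <= 19:
  level  reports
0    L3        5
1    L4       19
3    L6       17
4    L7        1
Hence 42.

42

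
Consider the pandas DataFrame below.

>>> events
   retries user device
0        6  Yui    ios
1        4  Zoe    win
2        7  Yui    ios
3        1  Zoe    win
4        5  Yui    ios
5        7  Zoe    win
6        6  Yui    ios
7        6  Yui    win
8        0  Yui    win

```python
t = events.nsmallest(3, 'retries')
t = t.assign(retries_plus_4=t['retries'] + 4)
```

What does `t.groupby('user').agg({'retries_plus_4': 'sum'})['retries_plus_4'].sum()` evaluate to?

17

take 3 rows with smallest retries:
   retries user device
8        0  Yui    win
3        1  Zoe    win
1        4  Zoe    win
add column retries_plus_4 = t['retries'] + 4:
   retries user device  retries_plus_4
8        0  Yui    win               4
3        1  Zoe    win               5
1        4  Zoe    win               8
group by user, sum of retries_plus_4:
      retries_plus_4
user                
Yui                4
Zoe               13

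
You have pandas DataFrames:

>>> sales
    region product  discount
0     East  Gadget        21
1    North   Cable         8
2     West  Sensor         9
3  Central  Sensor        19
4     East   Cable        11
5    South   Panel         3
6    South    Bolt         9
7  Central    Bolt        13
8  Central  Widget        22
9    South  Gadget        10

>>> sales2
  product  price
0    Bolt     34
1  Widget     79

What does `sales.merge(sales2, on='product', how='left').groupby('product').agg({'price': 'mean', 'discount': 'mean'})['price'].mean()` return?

56.5

merge on 'product' (how='left') → 10 rows:
    region product  discount  price
0     East  Gadget        21    NaN
1    North   Cable         8    NaN
2     West  Sensor         9    NaN
3  Central  Sensor        19    NaN
4     East   Cable        11    NaN
5    South   Panel         3    NaN
6    South    Bolt         9   34.0
7  Central    Bolt        13   34.0
8  Central  Widget        22   79.0
9    South  Gadget        10    NaN
group by product: mean(price), mean(discount):
         price  discount
product                 
Bolt      34.0      11.0
Cable      NaN       9.5
Gadget     NaN      15.5
Panel      NaN       3.0
Sensor     NaN      14.0
Widget    79.0      22.0
Hence 56.5.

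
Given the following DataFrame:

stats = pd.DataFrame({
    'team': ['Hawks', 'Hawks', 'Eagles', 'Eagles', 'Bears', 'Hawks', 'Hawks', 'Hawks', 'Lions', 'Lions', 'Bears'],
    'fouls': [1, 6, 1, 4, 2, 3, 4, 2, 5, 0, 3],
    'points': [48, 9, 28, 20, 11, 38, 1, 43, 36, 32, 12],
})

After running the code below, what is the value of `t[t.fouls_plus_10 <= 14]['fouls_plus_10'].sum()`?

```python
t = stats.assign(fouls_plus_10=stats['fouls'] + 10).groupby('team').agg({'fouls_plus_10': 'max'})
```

add column fouls_plus_10 = stats['fouls'] + 10:
      team  fouls  points  fouls_plus_10
0    Hawks      1      48             11
1    Hawks      6       9             16
2   Eagles      1      28             11
3   Eagles      4      20             14
4    Bears      2      11             12
5    Hawks      3      38             13
6    Hawks      4       1             14
7    Hawks      2      43             12
8    Lions      5      36             15
9    Lions      0      32             10
10   Bears      3      12             13
group by team, max of fouls_plus_10:
        fouls_plus_10
team                 
Bears              13
Eagles             14
Hawks              16
Lions              15
filter rows where fouls_plus_10 <= 14:
        fouls_plus_10
team                 
Bears              13
Eagles             14

27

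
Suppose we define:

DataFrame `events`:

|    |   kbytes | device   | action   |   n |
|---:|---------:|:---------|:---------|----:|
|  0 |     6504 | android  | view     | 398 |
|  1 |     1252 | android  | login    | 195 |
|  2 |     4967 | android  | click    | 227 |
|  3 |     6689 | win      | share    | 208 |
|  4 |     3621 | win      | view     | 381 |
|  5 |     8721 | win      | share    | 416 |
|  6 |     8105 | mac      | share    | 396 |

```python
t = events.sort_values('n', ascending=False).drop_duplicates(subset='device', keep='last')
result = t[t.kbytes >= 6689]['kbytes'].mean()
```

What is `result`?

7397.0

sort by n descending:
   kbytes   device action    n
5    8721      win  share  416
0    6504  android   view  398
6    8105      mac  share  396
4    3621      win   view  381
2    4967  android  click  227
3    6689      win  share  208
1    1252  android  login  195
drop duplicate device (keep=last):
   kbytes   device action    n
6    8105      mac  share  396
3    6689      win  share  208
1    1252  android  login  195
filter rows where kbytes >= 6689:
   kbytes device action    n
6    8105    mac  share  396
3    6689    win  share  208
Then the mean of column 'kbytes': 7397.0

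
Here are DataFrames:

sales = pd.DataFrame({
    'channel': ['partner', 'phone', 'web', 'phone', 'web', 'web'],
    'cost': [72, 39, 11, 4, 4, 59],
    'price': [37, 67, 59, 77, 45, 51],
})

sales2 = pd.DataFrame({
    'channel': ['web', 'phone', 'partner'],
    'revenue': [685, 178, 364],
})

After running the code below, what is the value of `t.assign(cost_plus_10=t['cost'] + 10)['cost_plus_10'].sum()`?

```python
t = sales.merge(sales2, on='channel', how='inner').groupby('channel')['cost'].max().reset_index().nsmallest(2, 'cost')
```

118

merge on 'channel' (how='inner') → 6 rows:
   channel  cost  price  revenue
0  partner    72     37      364
1    phone    39     67      178
2      web    11     59      685
3    phone     4     77      178
4      web     4     45      685
5      web    59     51      685
group by channel, max of cost:
channel
partner    72
phone      39
web        59
Name: cost, dtype: int64
reset_index():
   channel  cost
0  partner    72
1    phone    39
2      web    59
take 2 rows with smallest cost:
  channel  cost
1   phone    39
2     web    59
add column cost_plus_10 = t['cost'] + 10:
  channel  cost  cost_plus_10
1   phone    39            49
2     web    59            69
sum of column 'cost_plus_10' → 118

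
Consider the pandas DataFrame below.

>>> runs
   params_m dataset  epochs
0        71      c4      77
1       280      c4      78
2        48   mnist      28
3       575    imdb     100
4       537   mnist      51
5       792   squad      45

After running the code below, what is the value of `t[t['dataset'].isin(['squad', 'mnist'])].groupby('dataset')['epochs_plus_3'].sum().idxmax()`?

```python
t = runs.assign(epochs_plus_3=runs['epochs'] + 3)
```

mnist

add column epochs_plus_3 = runs['epochs'] + 3:
   params_m dataset  epochs  epochs_plus_3
0        71      c4      77             80
1       280      c4      78             81
2        48   mnist      28             31
3       575    imdb     100            103
4       537   mnist      51             54
5       792   squad      45             48
filter rows where dataset in ['squad', 'mnist']:
   params_m dataset  epochs  epochs_plus_3
2        48   mnist      28             31
4       537   mnist      51             54
5       792   squad      45             48
group by dataset, sum of epochs_plus_3:
dataset
mnist    85
squad    48
Name: epochs_plus_3, dtype: int64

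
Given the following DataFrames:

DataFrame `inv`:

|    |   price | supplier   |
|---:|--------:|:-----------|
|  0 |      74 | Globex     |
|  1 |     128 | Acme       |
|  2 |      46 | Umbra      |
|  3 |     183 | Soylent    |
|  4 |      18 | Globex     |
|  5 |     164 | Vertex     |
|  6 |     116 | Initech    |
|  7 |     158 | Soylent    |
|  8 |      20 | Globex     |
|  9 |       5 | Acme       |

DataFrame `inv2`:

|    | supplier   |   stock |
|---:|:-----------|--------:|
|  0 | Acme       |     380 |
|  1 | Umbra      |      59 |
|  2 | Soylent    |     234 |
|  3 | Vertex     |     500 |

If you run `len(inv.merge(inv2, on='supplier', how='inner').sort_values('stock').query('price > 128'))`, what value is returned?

3

merge on 'supplier' (how='inner') → 6 rows:
   price supplier  stock
0    128     Acme    380
1     46    Umbra     59
2    183  Soylent    234
3    164   Vertex    500
4    158  Soylent    234
5      5     Acme    380
sort by stock:
   price supplier  stock
1     46    Umbra     59
2    183  Soylent    234
4    158  Soylent    234
0    128     Acme    380
5      5     Acme    380
3    164   Vertex    500
filter rows where price > 128:
   price supplier  stock
2    183  Soylent    234
4    158  Soylent    234
3    164   Vertex    500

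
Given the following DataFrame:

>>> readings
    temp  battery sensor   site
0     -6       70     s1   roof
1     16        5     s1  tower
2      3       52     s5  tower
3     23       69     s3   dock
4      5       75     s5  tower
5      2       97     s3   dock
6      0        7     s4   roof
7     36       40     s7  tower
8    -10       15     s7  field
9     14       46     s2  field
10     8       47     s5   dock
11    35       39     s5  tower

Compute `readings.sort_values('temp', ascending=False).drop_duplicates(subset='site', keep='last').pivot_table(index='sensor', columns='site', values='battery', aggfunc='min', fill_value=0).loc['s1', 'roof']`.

sort by temp descending:
    temp  battery sensor   site
7     36       40     s7  tower
11    35       39     s5  tower
3     23       69     s3   dock
1     16        5     s1  tower
9     14       46     s2  field
10     8       47     s5   dock
4      5       75     s5  tower
2      3       52     s5  tower
5      2       97     s3   dock
6      0        7     s4   roof
0     -6       70     s1   roof
8    -10       15     s7  field
drop duplicate site (keep=last):
   temp  battery sensor   site
2     3       52     s5  tower
5     2       97     s3   dock
0    -6       70     s1   roof
8   -10       15     s7  field
pivot: rows=sensor, cols=site, min(battery):
site    dock  field  roof  tower
sensor                          
s1         0      0    70      0
s3        97      0     0      0
s5         0      0     0     52
s7         0     15     0      0

70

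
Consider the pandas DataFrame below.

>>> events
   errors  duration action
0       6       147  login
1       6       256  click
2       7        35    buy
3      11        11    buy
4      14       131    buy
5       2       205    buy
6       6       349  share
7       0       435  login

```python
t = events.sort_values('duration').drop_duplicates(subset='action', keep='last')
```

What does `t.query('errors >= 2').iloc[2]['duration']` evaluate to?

sort by duration:
   errors  duration action
3      11        11    buy
2       7        35    buy
4      14       131    buy
0       6       147  login
5       2       205    buy
1       6       256  click
6       6       349  share
7       0       435  login
drop duplicate action (keep=last):
   errors  duration action
5       2       205    buy
1       6       256  click
6       6       349  share
7       0       435  login
filter rows where errors >= 2:
   errors  duration action
5       2       205    buy
1       6       256  click
6       6       349  share
Taking the value at position 2, column 'duration' gives 349.

349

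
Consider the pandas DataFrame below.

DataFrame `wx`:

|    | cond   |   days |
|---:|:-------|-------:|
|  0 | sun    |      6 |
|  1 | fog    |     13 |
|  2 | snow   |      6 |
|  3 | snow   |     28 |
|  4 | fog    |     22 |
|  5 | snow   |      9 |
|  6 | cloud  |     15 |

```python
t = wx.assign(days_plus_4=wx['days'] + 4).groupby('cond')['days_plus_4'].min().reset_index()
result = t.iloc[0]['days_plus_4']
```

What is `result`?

add column days_plus_4 = wx['days'] + 4:
    cond  days  days_plus_4
0    sun     6           10
1    fog    13           17
2   snow     6           10
3   snow    28           32
4    fog    22           26
5   snow     9           13
6  cloud    15           19
group by cond, min of days_plus_4:
cond
cloud    19
fog      17
snow     10
sun      10
Name: days_plus_4, dtype: int64
reset_index():
    cond  days_plus_4
0  cloud           19
1    fog           17
2   snow           10
3    sun           10
Reading off the value at position 0, column 'days_plus_4', we get 19.

19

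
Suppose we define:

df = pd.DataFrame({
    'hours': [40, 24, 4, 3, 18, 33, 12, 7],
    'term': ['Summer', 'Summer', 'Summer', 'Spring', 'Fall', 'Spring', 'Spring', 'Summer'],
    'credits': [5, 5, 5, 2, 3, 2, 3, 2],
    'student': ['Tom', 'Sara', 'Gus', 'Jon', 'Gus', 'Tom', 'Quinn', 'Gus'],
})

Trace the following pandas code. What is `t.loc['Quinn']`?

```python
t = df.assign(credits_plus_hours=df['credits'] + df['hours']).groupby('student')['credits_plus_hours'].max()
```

15

add column credits_plus_hours = df['credits'] + df['hours']:
   hours    term  credits student  credits_plus_hours
0     40  Summer        5     Tom                  45
1     24  Summer        5    Sara                  29
2      4  Summer        5     Gus                   9
3      3  Spring        2     Jon                   5
4     18    Fall        3     Gus                  21
5     33  Spring        2     Tom                  35
6     12  Spring        3   Quinn                  15
7      7  Summer        2     Gus                   9
group by student, max of credits_plus_hours:
student
Gus      21
Jon       5
Quinn    15
Sara     29
Tom      45
Name: credits_plus_hours, dtype: int64
Finally, value at index 'Quinn' = 15.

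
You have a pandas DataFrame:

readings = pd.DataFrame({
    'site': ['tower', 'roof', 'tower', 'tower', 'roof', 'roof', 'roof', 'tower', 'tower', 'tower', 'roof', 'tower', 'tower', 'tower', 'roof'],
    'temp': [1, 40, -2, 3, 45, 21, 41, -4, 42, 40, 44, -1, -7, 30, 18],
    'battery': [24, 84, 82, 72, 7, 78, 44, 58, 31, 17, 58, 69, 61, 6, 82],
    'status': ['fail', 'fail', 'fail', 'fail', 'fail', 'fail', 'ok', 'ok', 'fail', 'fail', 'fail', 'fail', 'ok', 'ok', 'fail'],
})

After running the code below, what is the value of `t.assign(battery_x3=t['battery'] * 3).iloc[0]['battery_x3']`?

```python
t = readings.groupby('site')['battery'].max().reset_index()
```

group by site, max of battery:
site
roof     84
tower    82
Name: battery, dtype: int64
reset_index():
    site  battery
0   roof       84
1  tower       82
add column battery_x3 = t['battery'] * 3:
    site  battery  battery_x3
0   roof       84         252
1  tower       82         246
Hence 252.

252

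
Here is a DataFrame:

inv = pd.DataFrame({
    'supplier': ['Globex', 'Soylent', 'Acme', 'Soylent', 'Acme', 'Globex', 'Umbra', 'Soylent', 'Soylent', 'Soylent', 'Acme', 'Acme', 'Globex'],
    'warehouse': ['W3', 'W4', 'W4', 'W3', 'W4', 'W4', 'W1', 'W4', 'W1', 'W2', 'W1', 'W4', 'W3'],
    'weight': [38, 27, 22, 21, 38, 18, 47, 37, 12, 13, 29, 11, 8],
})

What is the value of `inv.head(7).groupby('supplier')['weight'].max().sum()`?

take first 7 rows:
  supplier warehouse  weight
0   Globex        W3      38
1  Soylent        W4      27
2     Acme        W4      22
3  Soylent        W3      21
4     Acme        W4      38
5   Globex        W4      18
6    Umbra        W1      47
group by supplier, max of weight:
supplier
Acme       38
Globex     38
Soylent    27
Umbra      47
Name: weight, dtype: int64

150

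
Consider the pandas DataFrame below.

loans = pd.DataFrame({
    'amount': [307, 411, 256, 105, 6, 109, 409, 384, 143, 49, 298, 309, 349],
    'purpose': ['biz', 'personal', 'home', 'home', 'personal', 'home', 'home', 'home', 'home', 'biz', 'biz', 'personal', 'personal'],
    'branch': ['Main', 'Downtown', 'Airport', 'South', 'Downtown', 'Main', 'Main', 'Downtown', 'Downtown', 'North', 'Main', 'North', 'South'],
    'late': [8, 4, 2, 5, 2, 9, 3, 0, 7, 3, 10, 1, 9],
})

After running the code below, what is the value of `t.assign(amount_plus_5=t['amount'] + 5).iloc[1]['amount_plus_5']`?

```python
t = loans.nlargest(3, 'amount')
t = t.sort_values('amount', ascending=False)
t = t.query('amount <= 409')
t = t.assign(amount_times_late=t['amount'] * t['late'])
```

take 3 rows with largest amount:
   amount   purpose    branch  late
1     411  personal  Downtown     4
6     409      home      Main     3
7     384      home  Downtown     0
sort by amount descending:
   amount   purpose    branch  late
1     411  personal  Downtown     4
6     409      home      Main     3
7     384      home  Downtown     0
filter rows where amount <= 409:
   amount purpose    branch  late
6     409    home      Main     3
7     384    home  Downtown     0
add column amount_times_late = t['amount'] * t['late']:
   amount purpose    branch  late  amount_times_late
6     409    home      Main     3               1227
7     384    home  Downtown     0                  0
add column amount_plus_5 = t['amount'] + 5:
   amount purpose    branch  late  amount_times_late  amount_plus_5
6     409    home      Main     3               1227            414
7     384    home  Downtown     0                  0            389
Taking the value at position 1, column 'amount_plus_5' gives 389.

389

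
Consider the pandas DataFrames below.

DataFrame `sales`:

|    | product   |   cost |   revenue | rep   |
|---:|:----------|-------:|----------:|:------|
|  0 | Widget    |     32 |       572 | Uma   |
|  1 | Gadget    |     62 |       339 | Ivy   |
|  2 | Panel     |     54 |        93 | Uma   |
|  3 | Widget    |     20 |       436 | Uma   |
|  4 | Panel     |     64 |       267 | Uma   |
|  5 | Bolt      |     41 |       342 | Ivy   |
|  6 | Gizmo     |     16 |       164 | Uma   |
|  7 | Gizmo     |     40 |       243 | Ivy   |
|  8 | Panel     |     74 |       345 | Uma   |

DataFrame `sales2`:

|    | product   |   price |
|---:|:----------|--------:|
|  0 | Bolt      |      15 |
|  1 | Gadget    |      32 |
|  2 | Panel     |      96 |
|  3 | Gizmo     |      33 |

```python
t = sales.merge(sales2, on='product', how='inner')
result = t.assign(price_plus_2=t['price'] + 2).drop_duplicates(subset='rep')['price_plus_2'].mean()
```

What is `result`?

merge on 'product' (how='inner') → 7 rows:
  product  cost  revenue  rep  price
0  Gadget    62      339  Ivy     32
1   Panel    54       93  Uma     96
2   Panel    64      267  Uma     96
3    Bolt    41      342  Ivy     15
4   Gizmo    16      164  Uma     33
5   Gizmo    40      243  Ivy     33
6   Panel    74      345  Uma     96
add column price_plus_2 = t['price'] + 2:
  product  cost  revenue  rep  price  price_plus_2
0  Gadget    62      339  Ivy     32            34
1   Panel    54       93  Uma     96            98
2   Panel    64      267  Uma     96            98
3    Bolt    41      342  Ivy     15            17
4   Gizmo    16      164  Uma     33            35
5   Gizmo    40      243  Ivy     33            35
6   Panel    74      345  Uma     96            98
drop duplicate rep (keep=first):
  product  cost  revenue  rep  price  price_plus_2
0  Gadget    62      339  Ivy     32            34
1   Panel    54       93  Uma     96            98
Then the mean of column 'price_plus_2': 66.0

66.0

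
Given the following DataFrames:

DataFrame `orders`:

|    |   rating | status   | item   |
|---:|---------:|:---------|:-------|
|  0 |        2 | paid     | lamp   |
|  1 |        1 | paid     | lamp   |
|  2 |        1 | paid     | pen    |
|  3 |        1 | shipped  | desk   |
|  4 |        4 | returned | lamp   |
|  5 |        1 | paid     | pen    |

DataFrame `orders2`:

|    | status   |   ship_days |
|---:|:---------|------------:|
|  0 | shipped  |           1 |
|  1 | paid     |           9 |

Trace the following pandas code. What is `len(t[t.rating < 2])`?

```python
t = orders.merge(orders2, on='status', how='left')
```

4

merge on 'status' (how='left') → 6 rows:
   rating    status  item  ship_days
0       2      paid  lamp        9.0
1       1      paid  lamp        9.0
2       1      paid   pen        9.0
3       1   shipped  desk        1.0
4       4  returned  lamp        NaN
5       1      paid   pen        9.0
filter rows where rating < 2:
   rating   status  item  ship_days
1       1     paid  lamp        9.0
2       1     paid   pen        9.0
3       1  shipped  desk        1.0
5       1     paid   pen        9.0
Then the number of rows: 4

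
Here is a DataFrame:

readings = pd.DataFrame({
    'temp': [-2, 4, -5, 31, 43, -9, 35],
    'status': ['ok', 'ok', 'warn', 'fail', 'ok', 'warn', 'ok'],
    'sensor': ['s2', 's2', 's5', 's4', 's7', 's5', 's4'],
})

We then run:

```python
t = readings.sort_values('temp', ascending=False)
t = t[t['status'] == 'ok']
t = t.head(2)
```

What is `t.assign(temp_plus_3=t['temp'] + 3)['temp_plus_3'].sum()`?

84

sort by temp descending:
   temp status sensor
4    43     ok     s7
6    35     ok     s4
3    31   fail     s4
1     4     ok     s2
0    -2     ok     s2
2    -5   warn     s5
5    -9   warn     s5
filter rows where status == 'ok':
   temp status sensor
4    43     ok     s7
6    35     ok     s4
1     4     ok     s2
0    -2     ok     s2
take first 2 rows:
   temp status sensor
4    43     ok     s7
6    35     ok     s4
add column temp_plus_3 = t['temp'] + 3:
   temp status sensor  temp_plus_3
4    43     ok     s7           46
6    35     ok     s4           38
sum of column 'temp_plus_3' → 84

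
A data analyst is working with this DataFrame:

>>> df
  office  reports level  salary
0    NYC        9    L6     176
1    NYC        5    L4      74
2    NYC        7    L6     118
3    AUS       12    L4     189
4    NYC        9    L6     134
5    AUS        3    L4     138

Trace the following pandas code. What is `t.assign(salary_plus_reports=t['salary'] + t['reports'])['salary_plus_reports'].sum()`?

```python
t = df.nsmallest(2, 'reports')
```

220

take 2 rows with smallest reports:
  office  reports level  salary
5    AUS        3    L4     138
1    NYC        5    L4      74
add column salary_plus_reports = t['salary'] + t['reports']:
  office  reports level  salary  salary_plus_reports
5    AUS        3    L4     138                  141
1    NYC        5    L4      74                   79
So sum() = 220.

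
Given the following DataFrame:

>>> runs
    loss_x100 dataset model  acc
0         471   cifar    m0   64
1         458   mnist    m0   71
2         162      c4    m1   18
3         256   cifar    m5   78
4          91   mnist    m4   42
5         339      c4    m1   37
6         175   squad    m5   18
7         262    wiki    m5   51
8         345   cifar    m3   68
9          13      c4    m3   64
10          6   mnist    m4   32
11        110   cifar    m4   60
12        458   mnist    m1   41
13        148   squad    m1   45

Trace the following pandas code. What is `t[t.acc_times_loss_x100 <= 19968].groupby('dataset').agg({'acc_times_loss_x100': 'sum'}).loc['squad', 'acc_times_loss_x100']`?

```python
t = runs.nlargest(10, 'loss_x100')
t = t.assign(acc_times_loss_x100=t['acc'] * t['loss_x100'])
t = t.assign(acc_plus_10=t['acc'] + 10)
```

take 10 rows with largest loss_x100:
    loss_x100 dataset model  acc
0         471   cifar    m0   64
1         458   mnist    m0   71
12        458   mnist    m1   41
8         345   cifar    m3   68
5         339      c4    m1   37
7         262    wiki    m5   51
3         256   cifar    m5   78
6         175   squad    m5   18
2         162      c4    m1   18
13        148   squad    m1   45
add column acc_times_loss_x100 = t['acc'] * t['loss_x100']:
    loss_x100 dataset model  acc  acc_times_loss_x100
0         471   cifar    m0   64                30144
1         458   mnist    m0   71                32518
12        458   mnist    m1   41                18778
8         345   cifar    m3   68                23460
5         339      c4    m1   37                12543
7         262    wiki    m5   51                13362
3         256   cifar    m5   78                19968
6         175   squad    m5   18                 3150
2         162      c4    m1   18                 2916
13        148   squad    m1   45                 6660
add column acc_plus_10 = t['acc'] + 10:
    loss_x100 dataset model  acc  acc_times_loss_x100  acc_plus_10
0         471   cifar    m0   64                30144           74
1         458   mnist    m0   71                32518           81
12        458   mnist    m1   41                18778           51
8         345   cifar    m3   68                23460           78
5         339      c4    m1   37                12543           47
7         262    wiki    m5   51                13362           61
3         256   cifar    m5   78                19968           88
6         175   squad    m5   18                 3150           28
2         162      c4    m1   18                 2916           28
13        148   squad    m1   45                 6660           55
filter rows where acc_times_loss_x100 <= 19968:
    loss_x100 dataset model  acc  acc_times_loss_x100  acc_plus_10
12        458   mnist    m1   41                18778           51
5         339      c4    m1   37                12543           47
7         262    wiki    m5   51                13362           61
3         256   cifar    m5   78                19968           88
6         175   squad    m5   18                 3150           28
2         162      c4    m1   18                 2916           28
13        148   squad    m1   45                 6660           55
group by dataset, sum of acc_times_loss_x100:
         acc_times_loss_x100
dataset                     
c4                     15459
cifar                  19968
mnist                  18778
squad                   9810
wiki                   13362
The value at row 'squad', column 'acc_times_loss_x100' is 9810.

9810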